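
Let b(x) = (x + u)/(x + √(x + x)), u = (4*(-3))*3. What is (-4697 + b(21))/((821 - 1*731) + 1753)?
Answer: -89258/35017 + 5*√42/245119 ≈ -2.5489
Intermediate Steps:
u = -36 (u = -12*3 = -36)
b(x) = (-36 + x)/(x + √2*√x) (b(x) = (x - 36)/(x + √(x + x)) = (-36 + x)/(x + √(2*x)) = (-36 + x)/(x + √2*√x))
(-4697 + b(21))/((821 - 1*731) + 1753) = (-4697 + (-36 + 21)/(21 + √2*√21))/((821 - 1*731) + 1753) = (-4697 - 15/(21 + √42))/((821 - 731) + 1753) = (-4697 - 15/(21 + √42))/(90 + 1753) = (-4697 - 15/(21 + √42))/1843 = (-4697 - 15/(21 + √42))*(1/1843) = -4697/1843 - 15/(1843*(21 + √42))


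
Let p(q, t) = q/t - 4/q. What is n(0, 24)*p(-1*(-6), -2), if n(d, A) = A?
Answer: -88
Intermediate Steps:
p(q, t) = -4/q + q/t
n(0, 24)*p(-1*(-6), -2) = 24*(-4/((-1*(-6))) - 1*(-6)/(-2)) = 24*(-4/6 + 6*(-½)) = 24*(-4*⅙ - 3) = 24*(-⅔ - 3) = 24*(-11/3) = -88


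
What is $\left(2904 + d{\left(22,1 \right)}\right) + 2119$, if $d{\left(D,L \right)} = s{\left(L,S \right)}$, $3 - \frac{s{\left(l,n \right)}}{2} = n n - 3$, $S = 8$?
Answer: $4907$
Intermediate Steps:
$s{\left(l,n \right)} = 12 - 2 n^{2}$ ($s{\left(l,n \right)} = 6 - 2 \left(n n - 3\right) = 6 - 2 \left(n^{2} - 3\right) = 6 - 2 \left(-3 + n^{2}\right) = 6 - \left(-6 + 2 n^{2}\right) = 12 - 2 n^{2}$)
$d{\left(D,L \right)} = -116$ ($d{\left(D,L \right)} = 12 - 2 \cdot 8^{2} = 12 - 128 = -116$)
$\left(2904 + d{\left(22,1 \right)}\right) + 2119 = \left(2904 - 116\right) + 2119 = 2788 + 2119 = 4907$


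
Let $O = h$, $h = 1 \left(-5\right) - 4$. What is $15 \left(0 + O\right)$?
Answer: $-135$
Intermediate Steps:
$h = -9$ ($h = -5 - 4 = -9$)
$O = -9$
$15 \left(0 + O\right) = 15 \left(0 - 9\right) = 15 \left(-9\right) = -135$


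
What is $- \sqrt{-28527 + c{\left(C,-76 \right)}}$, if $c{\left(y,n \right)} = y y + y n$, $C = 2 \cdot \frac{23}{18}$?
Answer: $- \frac{i \sqrt{2325890}}{9} \approx - 169.45 i$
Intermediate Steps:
$C = \frac{23}{9}$ ($C = 2 \cdot 23 \cdot \frac{1}{18} = 2 \cdot \frac{23}{18} = \frac{23}{9} \approx 2.5556$)
$c{\left(y,n \right)} = y^{2} + n y$
$- \sqrt{-28527 + c{\left(C,-76 \right)}} = - \sqrt{-28527 + \frac{23 \left(-76 + \frac{23}{9}\right)}{9}} = - \sqrt{-28527 + \frac{23}{9} \left(- \frac{661}{9}\right)} = - \sqrt{-28527 - \frac{15203}{81}} = - \sqrt{- \frac{2325890}{81}} = - \frac{i \sqrt{2325890}}{9}$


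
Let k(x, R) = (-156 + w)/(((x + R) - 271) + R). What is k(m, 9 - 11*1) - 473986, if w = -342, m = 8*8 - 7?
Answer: -51664225/109 ≈ -4.7398e+5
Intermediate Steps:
m = 57 (m = 64 - 7 = 57)
k(x, R) = -498/(-271 + x + 2*R) (k(x, R) = (-156 - 342)/(((x + R) - 271) + R) = -498/(((R + x) - 271) + R) = -498/((-271 + R + x) + R) = -498/(-271 + x + 2*R))
k(m, 9 - 11*1) - 473986 = -498/(-271 + 57 + 2*(9 - 11*1)) - 473986 = -498/(-271 + 57 + 2*(9 - 11)) - 473986 = -498/(-271 + 57 + 2*(-2)) - 473986 = -498/(-271 + 57 - 4) - 473986 = -498/(-218) - 473986 = -498*(-1/218) - 473986 = 249/109 - 473986 = -51664225/109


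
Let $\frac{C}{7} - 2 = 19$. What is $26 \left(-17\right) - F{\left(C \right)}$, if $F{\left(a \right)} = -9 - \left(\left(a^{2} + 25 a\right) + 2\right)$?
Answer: $24853$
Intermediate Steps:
$C = 147$ ($C = 14 + 7 \cdot 19 = 14 + 133 = 147$)
$F{\left(a \right)} = -11 - a^{2} - 25 a$ ($F{\left(a \right)} = -9 - \left(2 + a^{2} + 25 a\right) = -11 - a^{2} - 25 a$)
$26 \left(-17\right) - F{\left(C \right)} = 26 \left(-17\right) - \left(-11 - 147^{2} - 3675\right) = -442 - \left(-11 - 21609 - 3675\right) = -442 - -25295 = -442 + 25295 = 24853$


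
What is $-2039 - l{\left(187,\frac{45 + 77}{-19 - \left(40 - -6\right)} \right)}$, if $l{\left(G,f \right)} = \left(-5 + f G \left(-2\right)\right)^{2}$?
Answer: $- \frac{2060976584}{4225} \approx -4.8781 \cdot 10^{5}$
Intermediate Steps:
$l{\left(G,f \right)} = \left(-5 - 2 G f\right)^{2}$ ($l{\left(G,f \right)} = \left(-5 + G f \left(-2\right)\right)^{2} = \left(-5 - 2 G f\right)^{2}$)
$-2039 - l{\left(187,\frac{45 + 77}{-19 - \left(40 - -6\right)} \right)} = -2039 - \left(5 + 2 \cdot 187 \frac{45 + 77}{-19 - \left(40 - -6\right)}\right)^{2} = -2039 - \left(5 + 2 \cdot 187 \frac{122}{-19 - 46}\right)^{2} = -2039 - \left(5 + 2 \cdot 187 \frac{122}{-65}\right)^{2} = -2039 - \left(5 + 2 \cdot 187 \cdot 122 \left(- \frac{1}{65}\right)\right)^{2} = -2039 - \left(5 + 2 \cdot 187 \left(- \frac{122}{65}\right)\right)^{2} = -2039 - \left(5 - \frac{45628}{65}\right)^{2} = -2039 - \left(- \frac{45303}{65}\right)^{2} = -2039 - \frac{2052361809}{4225} = - \frac{2060976584}{4225}$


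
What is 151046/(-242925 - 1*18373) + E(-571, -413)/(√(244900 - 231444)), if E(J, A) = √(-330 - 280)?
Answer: -75523/130649 + I*√610/116 ≈ -0.57806 + 0.21292*I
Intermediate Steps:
E(J, A) = I*√610 (E(J, A) = √(-610) = I*√610)
151046/(-242925 - 1*18373) + E(-571, -413)/(√(244900 - 231444)) = 151046/(-242925 - 1*18373) + (I*√610)/(√(244900 - 231444)) = 151046/(-242925 - 18373) + (I*√610)/(√13456) = 151046/(-261298) + (I*√610)/116 = 151046*(-1/261298) + (I*√610)*(1/116) = -75523/130649 + I*√610/116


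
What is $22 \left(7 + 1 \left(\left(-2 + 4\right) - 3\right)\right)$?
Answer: $132$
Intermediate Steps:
$22 \left(7 + 1 \left(\left(-2 + 4\right) - 3\right)\right) = 22 \left(7 + 1 \left(2 - 3\right)\right) = 22 \left(7 + 1 \left(-1\right)\right) = 22 \left(7 - 1\right) = 22 \cdot 6 = 132$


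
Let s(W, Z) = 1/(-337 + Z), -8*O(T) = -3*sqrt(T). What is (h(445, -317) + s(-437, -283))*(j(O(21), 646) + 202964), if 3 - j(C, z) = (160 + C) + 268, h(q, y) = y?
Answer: -39807217599/620 + 589623*sqrt(21)/4960 ≈ -6.4205e+7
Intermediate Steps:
O(T) = 3*sqrt(T)/8 (O(T) = -(-3)*sqrt(T)/8 = 3*sqrt(T)/8)
j(C, z) = -425 - C (j(C, z) = 3 - ((160 + C) + 268) = 3 - (428 + C) = 3 + (-428 - C) = -425 - C)
(h(445, -317) + s(-437, -283))*(j(O(21), 646) + 202964) = (-317 + 1/(-337 - 283))*((-425 - 3*sqrt(21)/8) + 202964) = (-317 + 1/(-620))*((-425 - 3*sqrt(21)/8) + 202964) = (-317 - 1/620)*(202539 - 3*sqrt(21)/8) = -196541*(202539 - 3*sqrt(21)/8)/620 = -39807217599/620 + 589623*sqrt(21)/4960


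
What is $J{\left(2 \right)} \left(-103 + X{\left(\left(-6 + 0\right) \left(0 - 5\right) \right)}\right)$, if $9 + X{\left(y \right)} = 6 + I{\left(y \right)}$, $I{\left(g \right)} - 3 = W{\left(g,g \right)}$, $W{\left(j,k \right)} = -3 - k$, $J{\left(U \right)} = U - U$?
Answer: $0$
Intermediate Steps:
$J{\left(U \right)} = 0$
$I{\left(g \right)} = - g$ ($I{\left(g \right)} = 3 - \left(3 + g\right) = - g$)
$X{\left(y \right)} = -3 - y$ ($X{\left(y \right)} = -9 - \left(-6 + y\right) = -3 - y$)
$J{\left(2 \right)} \left(-103 + X{\left(\left(-6 + 0\right) \left(0 - 5\right) \right)}\right) = 0 \left(-103 - \left(3 + \left(-6 + 0\right) \left(0 - 5\right)\right)\right) = 0 \left(-103 - \left(3 - -30\right)\right) = 0 \left(-103 - 33\right) = 0 \left(-136\right) = 0$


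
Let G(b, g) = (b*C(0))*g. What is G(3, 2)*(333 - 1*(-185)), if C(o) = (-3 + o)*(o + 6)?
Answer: -55944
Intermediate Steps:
C(o) = (-3 + o)*(6 + o)
G(b, g) = -18*b*g (G(b, g) = (b*(-18 + 0² + 3*0))*g = (b*(-18 + 0 + 0))*g = (b*(-18))*g = (-18*b)*g = -18*b*g)
G(3, 2)*(333 - 1*(-185)) = (-18*3*2)*(333 - 1*(-185)) = -108*(333 + 185) = -108*518 = -55944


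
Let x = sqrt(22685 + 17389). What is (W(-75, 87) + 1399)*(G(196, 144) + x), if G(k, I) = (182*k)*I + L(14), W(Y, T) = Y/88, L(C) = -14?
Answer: 316005400949/44 + 123037*sqrt(40074)/88 ≈ 7.1822e+9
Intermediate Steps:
x = sqrt(40074) ≈ 200.18
W(Y, T) = Y/88 (W(Y, T) = Y*(1/88) = Y/88)
G(k, I) = -14 + 182*I*k (G(k, I) = (182*k)*I - 14 = 182*I*k - 14 = -14 + 182*I*k)
(W(-75, 87) + 1399)*(G(196, 144) + x) = ((1/88)*(-75) + 1399)*((-14 + 182*144*196) + sqrt(40074)) = (-75/88 + 1399)*((-14 + 5136768) + sqrt(40074)) = 123037*(5136754 + sqrt(40074))/88 = 316005400949/44 + 123037*sqrt(40074)/88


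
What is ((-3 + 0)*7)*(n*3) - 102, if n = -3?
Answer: 87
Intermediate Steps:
((-3 + 0)*7)*(n*3) - 102 = ((-3 + 0)*7)*(-3*3) - 102 = -3*7*(-9) - 102 = -21*(-9) - 102 = 189 - 102 = 87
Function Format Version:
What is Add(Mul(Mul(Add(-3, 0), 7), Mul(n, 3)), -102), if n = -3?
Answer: 87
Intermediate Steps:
Add(Mul(Mul(Add(-3, 0), 7), Mul(n, 3)), -102) = Add(Mul(Mul(Add(-3, 0), 7), Mul(-3, 3)), -102) = Add(Mul(Mul(-3, 7), -9), -102) = Add(Mul(-21, -9), -102) = Add(189, -102) = 87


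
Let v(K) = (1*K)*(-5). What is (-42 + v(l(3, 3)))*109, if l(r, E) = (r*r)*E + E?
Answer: -20928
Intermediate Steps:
l(r, E) = E + E*r**2 (l(r, E) = r**2*E + E = E*r**2 + E = E + E*r**2)
v(K) = -5*K (v(K) = K*(-5) = -5*K)
(-42 + v(l(3, 3)))*109 = (-42 - 15*(1 + 3**2))*109 = (-42 - 15*(1 + 9))*109 = (-42 - 15*10)*109 = (-42 - 5*30)*109 = (-42 - 150)*109 = -192*109 = -20928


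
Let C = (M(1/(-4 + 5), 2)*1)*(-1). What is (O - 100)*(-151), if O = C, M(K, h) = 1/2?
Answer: 30351/2 ≈ 15176.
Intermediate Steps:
M(K, h) = ½
C = -½ (C = ((½)*1)*(-1) = (½)*(-1) = -½ ≈ -0.50000)
O = -½ ≈ -0.50000
(O - 100)*(-151) = (-½ - 100)*(-151) = -201/2*(-151) = 30351/2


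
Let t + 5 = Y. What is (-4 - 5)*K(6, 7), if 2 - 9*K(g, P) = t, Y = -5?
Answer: -12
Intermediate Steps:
t = -10 (t = -5 - 5 = -10)
K(g, P) = 4/3 (K(g, P) = 2/9 - 1/9*(-10) = 2/9 + 10/9 = 4/3)
(-4 - 5)*K(6, 7) = (-4 - 5)*(4/3) = -9*4/3 = -12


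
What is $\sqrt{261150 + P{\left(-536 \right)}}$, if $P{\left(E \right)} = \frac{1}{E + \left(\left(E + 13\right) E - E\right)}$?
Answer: $\frac{\sqrt{5130539031960482}}{140164} \approx 511.03$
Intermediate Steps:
$P{\left(E \right)} = \frac{1}{E \left(13 + E\right)}$ ($P{\left(E \right)} = \frac{1}{E + \left(\left(13 + E\right) E - E\right)} = \frac{1}{E + \left(E \left(13 + E\right) - E\right)} = \frac{1}{E + \left(- E + E \left(13 + E\right)\right)} = \frac{1}{E \left(13 + E\right)}$)
$\sqrt{261150 + P{\left(-536 \right)}} = \sqrt{261150 + \frac{1}{\left(-536\right) \left(13 - 536\right)}} = \sqrt{261150 - \frac{1}{536 \left(-523\right)}} = \sqrt{261150 - - \frac{1}{280328}} = \sqrt{261150 + \frac{1}{280328}} = \sqrt{\frac{73207657201}{280328}} = \frac{\sqrt{5130539031960482}}{140164}$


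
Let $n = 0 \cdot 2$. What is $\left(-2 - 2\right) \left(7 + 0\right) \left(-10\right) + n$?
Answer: $280$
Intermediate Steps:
$n = 0$
$\left(-2 - 2\right) \left(7 + 0\right) \left(-10\right) + n = \left(-2 - 2\right) \left(7 + 0\right) \left(-10\right) + 0 = \left(-4\right) 7 \left(-10\right) + 0 = \left(-28\right) \left(-10\right) + 0 = 280 + 0 = 280$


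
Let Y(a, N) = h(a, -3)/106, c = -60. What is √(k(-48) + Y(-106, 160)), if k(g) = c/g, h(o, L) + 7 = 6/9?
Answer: √120363/318 ≈ 1.0910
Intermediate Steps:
h(o, L) = -19/3 (h(o, L) = -7 + 6/9 = -7 + 6*(⅑) = -7 + ⅔ = -19/3)
Y(a, N) = -19/318 (Y(a, N) = -19/3/106 = -19/3*1/106 = -19/318)
k(g) = -60/g
√(k(-48) + Y(-106, 160)) = √(-60/(-48) - 19/318) = √(-60*(-1/48) - 19/318) = √(5/4 - 19/318) = √(757/636) = √120363/318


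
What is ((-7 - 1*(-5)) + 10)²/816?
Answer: 4/51 ≈ 0.078431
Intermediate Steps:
((-7 - 1*(-5)) + 10)²/816 = ((-7 + 5) + 10)²*(1/816) = (-2 + 10)²*(1/816) = 8²*(1/816) = 64*(1/816) = 4/51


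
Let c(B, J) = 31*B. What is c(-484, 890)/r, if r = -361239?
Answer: 15004/361239 ≈ 0.041535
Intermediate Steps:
c(-484, 890)/r = (31*(-484))/(-361239) = -15004*(-1/361239) = 15004/361239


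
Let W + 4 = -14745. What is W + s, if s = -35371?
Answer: -50120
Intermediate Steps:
W = -14749 (W = -4 - 14745 = -14749)
W + s = -14749 - 35371 = -50120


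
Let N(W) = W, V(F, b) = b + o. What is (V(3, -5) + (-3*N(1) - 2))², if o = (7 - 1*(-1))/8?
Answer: 81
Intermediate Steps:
o = 1 (o = (7 + 1)*(⅛) = 8*(⅛) = 1)
V(F, b) = 1 + b (V(F, b) = b + 1 = 1 + b)
(V(3, -5) + (-3*N(1) - 2))² = ((1 - 5) + (-3*1 - 2))² = (-4 + (-3 - 2))² = (-4 - 5)² = (-9)² = 81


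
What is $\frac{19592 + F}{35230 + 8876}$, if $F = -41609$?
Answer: $- \frac{7339}{14702} \approx -0.49918$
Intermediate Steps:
$\frac{19592 + F}{35230 + 8876} = \frac{19592 - 41609}{35230 + 8876} = - \frac{22017}{44106} = \left(-22017\right) \frac{1}{44106} = - \frac{7339}{14702}$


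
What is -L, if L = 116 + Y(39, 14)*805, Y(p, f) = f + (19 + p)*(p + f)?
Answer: -2485956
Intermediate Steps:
Y(p, f) = f + (19 + p)*(f + p)
L = 2485956 (L = 116 + (39² + 19*39 + 20*14 + 14*39)*805 = 116 + (1521 + 741 + 280 + 546)*805 = 116 + 3088*805 = 116 + 2485840 = 2485956)
-L = -1*2485956 = -2485956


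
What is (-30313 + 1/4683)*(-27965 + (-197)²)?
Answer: -1539368456632/4683 ≈ -3.2871e+8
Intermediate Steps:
(-30313 + 1/4683)*(-27965 + (-197)²) = (-30313 + 1/4683)*(-27965 + 38809) = -141955778/4683*10844 = -1539368456632/4683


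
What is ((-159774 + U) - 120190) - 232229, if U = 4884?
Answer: -507309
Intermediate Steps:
((-159774 + U) - 120190) - 232229 = ((-159774 + 4884) - 120190) - 232229 = (-154890 - 120190) - 232229 = -275080 - 232229 = -507309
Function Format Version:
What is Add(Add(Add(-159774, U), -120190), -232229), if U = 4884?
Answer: -507309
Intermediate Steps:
Add(Add(Add(-159774, U), -120190), -232229) = Add(Add(Add(-159774, 4884), -120190), -232229) = Add(Add(-154890, -120190), -232229) = Add(-275080, -232229) = -507309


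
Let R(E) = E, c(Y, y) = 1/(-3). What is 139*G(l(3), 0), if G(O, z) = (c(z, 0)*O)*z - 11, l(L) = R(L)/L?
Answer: -1529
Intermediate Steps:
c(Y, y) = -1/3
l(L) = 1 (l(L) = L/L = 1)
G(O, z) = -11 - O*z/3 (G(O, z) = (-O/3)*z - 11 = -O*z/3 - 11 = -11 - O*z/3)
139*G(l(3), 0) = 139*(-11 - 1/3*1*0) = 139*(-11 + 0) = 139*(-11) = -1529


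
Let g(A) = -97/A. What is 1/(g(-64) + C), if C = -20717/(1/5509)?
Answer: -64/7304316895 ≈ -8.7619e-9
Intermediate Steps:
C = -114129953 (C = -20717/1/5509 = -20717*5509 = -114129953)
1/(g(-64) + C) = 1/(-97/(-64) - 114129953) = 1/(-97*(-1/64) - 114129953) = 1/(97/64 - 114129953) = 1/(-7304316895/64) = -64/7304316895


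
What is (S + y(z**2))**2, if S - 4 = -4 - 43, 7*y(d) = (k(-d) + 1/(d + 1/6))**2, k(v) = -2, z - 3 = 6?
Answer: 4963321561214025/2756207593489 ≈ 1800.8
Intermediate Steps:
z = 9 (z = 3 + 6 = 9)
y(d) = (-2 + 1/(1/6 + d))**2/7 (y(d) = (-2 + 1/(d + 1/6))**2/7 = (-2 + 1/(1/6 + d))**2/7)
S = -43 (S = 4 + (-4 - 43) = 4 - 47 = -43)
(S + y(z**2))**2 = (-43 + 16*(1 - 3*9**2)**2/(7*(1 + 6*9**2)**2))**2 = (-43 + 16*(1 - 3*81)**2/(7*(1 + 6*81)**2))**2 = (-43 + 16*(1 - 243)**2/(7*(1 + 486)**2))**2 = (-43 + (16/7)*(-242)**2/487**2)**2 = (-43 + (16/7)*58564*(1/237169))**2 = (-43 + 937024/1660183)**2 = (-70450845/1660183)**2 = 4963321561214025/2756207593489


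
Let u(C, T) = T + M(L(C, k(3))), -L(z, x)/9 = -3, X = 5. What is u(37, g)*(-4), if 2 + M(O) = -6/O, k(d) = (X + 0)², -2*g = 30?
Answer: 620/9 ≈ 68.889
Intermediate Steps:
g = -15 (g = -½*30 = -15)
k(d) = 25 (k(d) = (5 + 0)² = 5² = 25)
L(z, x) = 27 (L(z, x) = -9*(-3) = 27)
M(O) = -2 - 6/O
u(C, T) = -20/9 + T (u(C, T) = T + (-2 - 6/27) = T + (-2 - 6*1/27) = T + (-2 - 2/9) = T - 20/9 = -20/9 + T)
u(37, g)*(-4) = (-20/9 - 15)*(-4) = -155/9*(-4) = 620/9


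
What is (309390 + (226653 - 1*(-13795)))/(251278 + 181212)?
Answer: 274919/216245 ≈ 1.2713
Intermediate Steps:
(309390 + (226653 - 1*(-13795)))/(251278 + 181212) = (309390 + (226653 + 13795))/432490 = (309390 + 240448)*(1/432490) = 549838*(1/432490) = 274919/216245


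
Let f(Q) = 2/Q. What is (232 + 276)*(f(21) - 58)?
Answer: -617728/21 ≈ -29416.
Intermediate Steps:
(232 + 276)*(f(21) - 58) = (232 + 276)*(2/21 - 58) = 508*(2*(1/21) - 58) = 508*(2/21 - 58) = 508*(-1216/21) = -617728/21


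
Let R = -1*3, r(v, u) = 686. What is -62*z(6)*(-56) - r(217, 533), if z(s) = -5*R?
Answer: 51394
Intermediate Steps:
R = -3
z(s) = 15 (z(s) = -5*(-3) = 15)
-62*z(6)*(-56) - r(217, 533) = -62*15*(-56) - 1*686 = -930*(-56) - 686 = 52080 - 686 = 51394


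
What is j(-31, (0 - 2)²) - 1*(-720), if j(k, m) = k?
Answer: 689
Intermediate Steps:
j(-31, (0 - 2)²) - 1*(-720) = -31 - 1*(-720) = -31 + 720 = 689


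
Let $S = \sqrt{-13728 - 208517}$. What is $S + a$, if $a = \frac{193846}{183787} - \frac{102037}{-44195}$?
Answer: $\frac{27320098089}{8122466465} + i \sqrt{222245} \approx 3.3635 + 471.43 i$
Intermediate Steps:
$S = i \sqrt{222245}$ ($S = \sqrt{-222245} = i \sqrt{222245} \approx 471.43 i$)
$a = \frac{27320098089}{8122466465}$ ($a = 193846 \cdot \frac{1}{183787} - - \frac{102037}{44195} = \frac{193846}{183787} + \frac{102037}{44195} = \frac{27320098089}{8122466465} \approx 3.3635$)
$S + a = i \sqrt{222245} + \frac{27320098089}{8122466465} = \frac{27320098089}{8122466465} + i \sqrt{222245}$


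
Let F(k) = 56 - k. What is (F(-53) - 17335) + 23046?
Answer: 5820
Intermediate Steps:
(F(-53) - 17335) + 23046 = ((56 - 1*(-53)) - 17335) + 23046 = ((56 + 53) - 17335) + 23046 = (109 - 17335) + 23046 = -17226 + 23046 = 5820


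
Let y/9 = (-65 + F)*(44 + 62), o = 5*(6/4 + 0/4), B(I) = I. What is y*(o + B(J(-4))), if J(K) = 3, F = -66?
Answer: -1312227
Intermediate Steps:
o = 15/2 (o = 5*(6*(¼) + 0*(¼)) = 5*(3/2 + 0) = 5*(3/2) = 15/2 ≈ 7.5000)
y = -124974 (y = 9*((-65 - 66)*(44 + 62)) = 9*(-131*106) = 9*(-13886) = -124974)
y*(o + B(J(-4))) = -124974*(15/2 + 3) = -124974*21/2 = -1312227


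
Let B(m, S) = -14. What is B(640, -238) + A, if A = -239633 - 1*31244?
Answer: -270891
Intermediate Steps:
A = -270877 (A = -239633 - 31244 = -270877)
B(640, -238) + A = -14 - 270877 = -270891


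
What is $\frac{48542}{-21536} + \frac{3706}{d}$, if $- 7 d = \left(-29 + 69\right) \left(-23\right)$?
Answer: $\frac{32126767}{1238320} \approx 25.944$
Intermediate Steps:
$d = \frac{920}{7}$ ($d = - \frac{\left(-29 + 69\right) \left(-23\right)}{7} = - \frac{40 \left(-23\right)}{7} = \left(- \frac{1}{7}\right) \left(-920\right) = \frac{920}{7} \approx 131.43$)
$\frac{48542}{-21536} + \frac{3706}{d} = \frac{48542}{-21536} + \frac{3706}{\frac{920}{7}} = 48542 \left(- \frac{1}{21536}\right) + 3706 \cdot \frac{7}{920} = - \frac{24271}{10768} + \frac{12971}{460} = \frac{32126767}{1238320}$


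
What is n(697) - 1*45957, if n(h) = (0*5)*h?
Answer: -45957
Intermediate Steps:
n(h) = 0 (n(h) = 0*h = 0)
n(697) - 1*45957 = 0 - 1*45957 = 0 - 45957 = -45957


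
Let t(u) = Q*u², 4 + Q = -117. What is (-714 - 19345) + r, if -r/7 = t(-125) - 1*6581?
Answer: 13260383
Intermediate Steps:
Q = -121 (Q = -4 - 117 = -121)
t(u) = -121*u²
r = 13280442 (r = -7*(-121*(-125)² - 1*6581) = -7*(-121*15625 - 6581) = -7*(-1890625 - 6581) = -7*(-1897206) = 13280442)
(-714 - 19345) + r = (-714 - 19345) + 13280442 = -20059 + 13280442 = 13260383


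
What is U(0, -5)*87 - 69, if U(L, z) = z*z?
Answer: 2106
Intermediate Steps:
U(L, z) = z²
U(0, -5)*87 - 69 = (-5)²*87 - 69 = 25*87 - 69 = 2175 - 69 = 2106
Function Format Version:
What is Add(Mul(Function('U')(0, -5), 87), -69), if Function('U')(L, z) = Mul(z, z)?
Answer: 2106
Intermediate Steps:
Function('U')(L, z) = Pow(z, 2)
Add(Mul(Function('U')(0, -5), 87), -69) = Add(Mul(Pow(-5, 2), 87), -69) = Add(Mul(25, 87), -69) = Add(2175, -69) = 2106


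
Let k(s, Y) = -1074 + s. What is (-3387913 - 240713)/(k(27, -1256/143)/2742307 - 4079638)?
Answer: 9950806480182/11187619845913 ≈ 0.88945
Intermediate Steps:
(-3387913 - 240713)/(k(27, -1256/143)/2742307 - 4079638) = (-3387913 - 240713)/((-1074 + 27)/2742307 - 4079638) = -3628626/(-1047*1/2742307 - 4079638) = -3628626/(-1047/2742307 - 4079638) = -3628626/(-11187619845913/2742307) = -3628626*(-2742307/11187619845913) = 9950806480182/11187619845913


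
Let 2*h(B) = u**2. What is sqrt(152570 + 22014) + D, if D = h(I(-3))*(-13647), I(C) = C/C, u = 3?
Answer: -122823/2 + 2*sqrt(43646) ≈ -60994.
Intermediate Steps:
I(C) = 1
h(B) = 9/2 (h(B) = (1/2)*3**2 = (1/2)*9 = 9/2)
D = -122823/2 (D = (9/2)*(-13647) = -122823/2 ≈ -61412.)
sqrt(152570 + 22014) + D = sqrt(152570 + 22014) - 122823/2 = sqrt(174584) - 122823/2 = 2*sqrt(43646) - 122823/2 = -122823/2 + 2*sqrt(43646)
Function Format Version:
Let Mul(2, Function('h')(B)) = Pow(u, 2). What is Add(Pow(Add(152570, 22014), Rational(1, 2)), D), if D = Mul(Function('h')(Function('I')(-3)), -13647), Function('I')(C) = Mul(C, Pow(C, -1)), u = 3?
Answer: Add(Rational(-122823, 2), Mul(2, Pow(43646, Rational(1, 2)))) ≈ -60994.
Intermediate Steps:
Function('I')(C) = 1
Function('h')(B) = Rational(9, 2) (Function('h')(B) = Mul(Rational(1, 2), Pow(3, 2)) = Mul(Rational(1, 2), 9) = Rational(9, 2))
D = Rational(-122823, 2) (D = Mul(Rational(9, 2), -13647) = Rational(-122823, 2) ≈ -61412.)
Add(Pow(Add(152570, 22014), Rational(1, 2)), D) = Add(Pow(Add(152570, 22014), Rational(1, 2)), Rational(-122823, 2)) = Add(Pow(174584, Rational(1, 2)), Rational(-122823, 2)) = Add(Mul(2, Pow(43646, Rational(1, 2))), Rational(-122823, 2)) = Add(Rational(-122823, 2), Mul(2, Pow(43646, Rational(1, 2))))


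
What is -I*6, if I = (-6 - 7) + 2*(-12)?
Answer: 222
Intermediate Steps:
I = -37 (I = -13 - 24 = -37)
-I*6 = -(-37)*6 = -1*(-222) = 222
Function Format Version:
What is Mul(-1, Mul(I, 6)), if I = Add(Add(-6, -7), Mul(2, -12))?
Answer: 222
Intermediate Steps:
I = -37 (I = Add(-13, -24) = -37)
Mul(-1, Mul(I, 6)) = Mul(-1, Mul(-37, 6)) = Mul(-1, -222) = 222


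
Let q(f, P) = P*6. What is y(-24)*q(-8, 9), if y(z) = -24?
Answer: -1296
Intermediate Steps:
q(f, P) = 6*P
y(-24)*q(-8, 9) = -144*9 = -24*54 = -1296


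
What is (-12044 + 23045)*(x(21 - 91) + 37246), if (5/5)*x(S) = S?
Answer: 408973176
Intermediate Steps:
x(S) = S
(-12044 + 23045)*(x(21 - 91) + 37246) = (-12044 + 23045)*((21 - 91) + 37246) = 11001*(-70 + 37246) = 11001*37176 = 408973176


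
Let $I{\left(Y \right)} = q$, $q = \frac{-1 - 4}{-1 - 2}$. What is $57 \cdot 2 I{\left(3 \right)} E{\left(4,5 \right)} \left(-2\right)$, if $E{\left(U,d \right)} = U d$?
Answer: $-7600$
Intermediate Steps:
$q = \frac{5}{3}$ ($q = - \frac{5}{-3} = \left(-5\right) \left(- \frac{1}{3}\right) = \frac{5}{3} \approx 1.6667$)
$I{\left(Y \right)} = \frac{5}{3}$
$57 \cdot 2 I{\left(3 \right)} E{\left(4,5 \right)} \left(-2\right) = 57 \cdot 2 \frac{5 \cdot 4 \cdot 5}{3} \left(-2\right) = 114 \cdot \frac{5}{3} \cdot 20 \left(-2\right) = 114 \cdot \frac{100}{3} \left(-2\right) = 114 \left(- \frac{200}{3}\right) = -7600$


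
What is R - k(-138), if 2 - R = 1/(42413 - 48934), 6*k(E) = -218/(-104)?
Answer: 3358627/2034552 ≈ 1.6508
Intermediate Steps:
k(E) = 109/312 (k(E) = (-218/(-104))/6 = (-218*(-1/104))/6 = (⅙)*(109/52) = 109/312)
R = 13043/6521 (R = 2 - 1/(42413 - 48934) = 2 - 1/(-6521) = 2 - 1*(-1/6521) = 2 + 1/6521 = 13043/6521 ≈ 2.0002)
R - k(-138) = 13043/6521 - 1*109/312 = 13043/6521 - 109/312 = 3358627/2034552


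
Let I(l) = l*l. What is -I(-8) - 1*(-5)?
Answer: -59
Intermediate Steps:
I(l) = l²
-I(-8) - 1*(-5) = -1*(-8)² - 1*(-5) = -1*64 + 5 = -64 + 5 = -59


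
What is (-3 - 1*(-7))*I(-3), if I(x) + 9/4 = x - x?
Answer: -9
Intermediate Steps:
I(x) = -9/4 (I(x) = -9/4 + (x - x) = -9/4 + 0 = -9/4)
(-3 - 1*(-7))*I(-3) = (-3 - 1*(-7))*(-9/4) = (-3 + 7)*(-9/4) = 4*(-9/4) = -9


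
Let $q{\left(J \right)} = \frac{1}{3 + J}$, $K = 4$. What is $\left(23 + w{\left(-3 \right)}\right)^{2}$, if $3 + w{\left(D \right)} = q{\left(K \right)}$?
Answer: $\frac{19881}{49} \approx 405.73$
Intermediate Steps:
$w{\left(D \right)} = - \frac{20}{7}$ ($w{\left(D \right)} = -3 + \frac{1}{3 + 4} = -3 + \frac{1}{7} = - \frac{20}{7}$)
$\left(23 + w{\left(-3 \right)}\right)^{2} = \left(23 - \frac{20}{7}\right)^{2} = \left(\frac{141}{7}\right)^{2} = \frac{19881}{49}$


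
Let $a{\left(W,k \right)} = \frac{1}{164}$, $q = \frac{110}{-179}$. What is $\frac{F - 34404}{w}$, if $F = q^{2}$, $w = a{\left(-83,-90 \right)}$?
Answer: $- \frac{180781540096}{32041} \approx -5.6422 \cdot 10^{6}$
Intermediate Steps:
$q = - \frac{110}{179}$ ($q = 110 \left(- \frac{1}{179}\right) = - \frac{110}{179} \approx -0.61452$)
$a{\left(W,k \right)} = \frac{1}{164}$
$w = \frac{1}{164} \approx 0.0060976$
$F = \frac{12100}{32041}$ ($F = \left(- \frac{110}{179}\right)^{2} = \frac{12100}{32041} \approx 0.37764$)
$\frac{F - 34404}{w} = \left(\frac{12100}{32041} - 34404\right) \frac{1}{\frac{1}{164}} = \left(\frac{12100}{32041} - 34404\right) 164 = \left(- \frac{1102326464}{32041}\right) 164 = - \frac{180781540096}{32041}$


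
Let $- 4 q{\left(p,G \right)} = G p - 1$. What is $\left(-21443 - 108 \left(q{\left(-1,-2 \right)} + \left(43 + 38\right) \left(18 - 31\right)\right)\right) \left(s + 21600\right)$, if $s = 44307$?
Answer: $6083743356$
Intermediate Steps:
$q{\left(p,G \right)} = \frac{1}{4} - \frac{G p}{4}$ ($q{\left(p,G \right)} = - \frac{G p - 1}{4} = - \frac{-1 + G p}{4} = \frac{1}{4} - \frac{G p}{4}$)
$\left(-21443 - 108 \left(q{\left(-1,-2 \right)} + \left(43 + 38\right) \left(18 - 31\right)\right)\right) \left(s + 21600\right) = \left(-21443 - 108 \left(\left(\frac{1}{4} - \left(- \frac{1}{2}\right) \left(-1\right)\right) + \left(43 + 38\right) \left(18 - 31\right)\right)\right) \left(44307 + 21600\right) = \left(-21443 - 108 \left(\left(\frac{1}{4} - \frac{1}{2}\right) + 81 \left(-13\right)\right)\right) 65907 = \left(-21443 - 108 \left(- \frac{1}{4} - 1053\right)\right) 65907 = \left(-21443 - -113751\right) 65907 = \left(-21443 + 113751\right) 65907 = 92308 \cdot 65907 = 6083743356$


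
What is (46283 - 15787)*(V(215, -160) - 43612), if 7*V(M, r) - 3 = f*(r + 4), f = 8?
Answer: -9347908384/7 ≈ -1.3354e+9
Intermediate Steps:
V(M, r) = 5 + 8*r/7 (V(M, r) = 3/7 + (8*(r + 4))/7 = 3/7 + (8*(4 + r))/7 = 3/7 + (32 + 8*r)/7 = 3/7 + (32/7 + 8*r/7) = 5 + 8*r/7)
(46283 - 15787)*(V(215, -160) - 43612) = (46283 - 15787)*((5 + (8/7)*(-160)) - 43612) = 30496*((5 - 1280/7) - 43612) = 30496*(-1245/7 - 43612) = 30496*(-306529/7) = -9347908384/7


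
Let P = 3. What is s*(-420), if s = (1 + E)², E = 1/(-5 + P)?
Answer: -105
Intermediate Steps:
E = -½ (E = 1/(-5 + 3) = 1/(-2) = -½ ≈ -0.50000)
s = ¼ (s = (1 - ½)² = (½)² = ¼ ≈ 0.25000)
s*(-420) = (¼)*(-420) = -105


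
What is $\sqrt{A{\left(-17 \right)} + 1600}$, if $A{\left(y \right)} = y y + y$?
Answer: $12 \sqrt{13} \approx 43.267$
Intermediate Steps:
$A{\left(y \right)} = y + y^{2}$ ($A{\left(y \right)} = y^{2} + y = y + y^{2}$)
$\sqrt{A{\left(-17 \right)} + 1600} = \sqrt{- 17 \left(1 - 17\right) + 1600} = \sqrt{\left(-17\right) \left(-16\right) + 1600} = \sqrt{272 + 1600} = \sqrt{1872} = 12 \sqrt{13}$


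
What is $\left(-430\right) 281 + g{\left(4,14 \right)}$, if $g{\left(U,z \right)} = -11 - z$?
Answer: $-120855$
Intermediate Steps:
$\left(-430\right) 281 + g{\left(4,14 \right)} = \left(-430\right) 281 - 25 = -120830 - 25 = -120855$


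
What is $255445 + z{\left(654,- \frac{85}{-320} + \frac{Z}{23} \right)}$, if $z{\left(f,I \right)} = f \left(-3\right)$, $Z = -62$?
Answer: $253483$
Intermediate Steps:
$z{\left(f,I \right)} = - 3 f$
$255445 + z{\left(654,- \frac{85}{-320} + \frac{Z}{23} \right)} = 255445 - 1962 = 253483$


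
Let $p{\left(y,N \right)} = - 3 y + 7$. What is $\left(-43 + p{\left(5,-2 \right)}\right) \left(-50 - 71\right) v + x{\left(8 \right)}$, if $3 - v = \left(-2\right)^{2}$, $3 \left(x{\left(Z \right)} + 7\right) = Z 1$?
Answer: $- \frac{18526}{3} \approx -6175.3$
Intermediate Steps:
$x{\left(Z \right)} = -7 + \frac{Z}{3}$ ($x{\left(Z \right)} = -7 + \frac{Z 1}{3} = -7 + \frac{Z}{3}$)
$p{\left(y,N \right)} = 7 - 3 y$
$v = -1$ ($v = 3 - \left(-2\right)^{2} = 3 - 4 = -1$)
$\left(-43 + p{\left(5,-2 \right)}\right) \left(-50 - 71\right) v + x{\left(8 \right)} = \left(-43 + \left(7 - 15\right)\right) \left(-50 - 71\right) \left(-1\right) + \left(-7 + \frac{1}{3} \cdot 8\right) = \left(-43 + \left(7 - 15\right)\right) \left(-121\right) \left(-1\right) + \left(-7 + \frac{8}{3}\right) = \left(-43 - 8\right) \left(-121\right) \left(-1\right) - \frac{13}{3} = \left(-51\right) \left(-121\right) \left(-1\right) - \frac{13}{3} = 6171 \left(-1\right) - \frac{13}{3} = -6171 - \frac{13}{3} = - \frac{18526}{3}$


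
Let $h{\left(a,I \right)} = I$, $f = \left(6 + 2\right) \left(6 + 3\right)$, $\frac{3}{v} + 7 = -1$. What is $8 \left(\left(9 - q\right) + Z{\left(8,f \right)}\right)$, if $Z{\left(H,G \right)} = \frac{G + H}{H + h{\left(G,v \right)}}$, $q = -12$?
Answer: $\frac{15368}{61} \approx 251.93$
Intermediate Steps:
$v = - \frac{3}{8}$ ($v = \frac{3}{-7 - 1} = \frac{3}{-8} = 3 \left(- \frac{1}{8}\right) = - \frac{3}{8} \approx -0.375$)
$f = 72$ ($f = 8 \cdot 9 = 72$)
$Z{\left(H,G \right)} = \frac{G + H}{- \frac{3}{8} + H}$ ($Z{\left(H,G \right)} = \frac{G + H}{H - \frac{3}{8}} = \frac{G + H}{- \frac{3}{8} + H}$)
$8 \left(\left(9 - q\right) + Z{\left(8,f \right)}\right) = 8 \left(\left(9 - -12\right) + \frac{8 \left(72 + 8\right)}{-3 + 8 \cdot 8}\right) = 8 \left(\left(9 + 12\right) + 8 \frac{1}{-3 + 64} \cdot 80\right) = 8 \left(21 + 8 \cdot \frac{1}{61} \cdot 80\right) = 8 \left(21 + \frac{640}{61}\right) = 8 \cdot \frac{1921}{61} = \frac{15368}{61}$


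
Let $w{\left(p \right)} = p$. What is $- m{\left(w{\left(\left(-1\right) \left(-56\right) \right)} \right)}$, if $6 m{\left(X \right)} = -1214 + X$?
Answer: $193$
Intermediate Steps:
$m{\left(X \right)} = - \frac{607}{3} + \frac{X}{6}$ ($m{\left(X \right)} = \frac{-1214 + X}{6} = - \frac{607}{3} + \frac{X}{6}$)
$- m{\left(w{\left(\left(-1\right) \left(-56\right) \right)} \right)} = - (- \frac{607}{3} + \frac{\left(-1\right) \left(-56\right)}{6}) = - (- \frac{607}{3} + \frac{1}{6} \cdot 56) = - (- \frac{607}{3} + \frac{28}{3}) = \left(-1\right) \left(-193\right) = 193$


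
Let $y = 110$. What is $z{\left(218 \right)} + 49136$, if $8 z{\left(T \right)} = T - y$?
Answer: $\frac{98299}{2} \approx 49150.0$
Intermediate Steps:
$z{\left(T \right)} = - \frac{55}{4} + \frac{T}{8}$ ($z{\left(T \right)} = \frac{T - 110}{8} = \frac{-110 + T}{8} = - \frac{55}{4} + \frac{T}{8}$)
$z{\left(218 \right)} + 49136 = \left(- \frac{55}{4} + \frac{1}{8} \cdot 218\right) + 49136 = \left(- \frac{55}{4} + \frac{109}{4}\right) + 49136 = \frac{27}{2} + 49136 = \frac{98299}{2}$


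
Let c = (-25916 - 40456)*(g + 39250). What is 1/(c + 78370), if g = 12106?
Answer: -1/3408522062 ≈ -2.9338e-10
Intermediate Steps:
c = -3408600432 (c = (-25916 - 40456)*(12106 + 39250) = -66372*51356 = -3408600432)
1/(c + 78370) = 1/(-3408600432 + 78370) = 1/(-3408522062) = -1/3408522062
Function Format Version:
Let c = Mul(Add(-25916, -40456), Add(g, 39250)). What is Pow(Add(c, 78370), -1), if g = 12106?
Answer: Rational(-1, 3408522062) ≈ -2.9338e-10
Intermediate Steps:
c = -3408600432 (c = Mul(Add(-25916, -40456), Add(12106, 39250)) = Mul(-66372, 51356) = -3408600432)
Pow(Add(c, 78370), -1) = Pow(Add(-3408600432, 78370), -1) = Pow(-3408522062, -1) = Rational(-1, 3408522062)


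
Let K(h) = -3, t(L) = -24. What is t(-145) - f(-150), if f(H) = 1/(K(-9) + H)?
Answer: -3671/153 ≈ -23.993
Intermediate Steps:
f(H) = 1/(-3 + H)
t(-145) - f(-150) = -24 - 1/(-3 - 150) = -24 - 1/(-153) = -24 - 1*(-1/153) = -24 + 1/153 = -3671/153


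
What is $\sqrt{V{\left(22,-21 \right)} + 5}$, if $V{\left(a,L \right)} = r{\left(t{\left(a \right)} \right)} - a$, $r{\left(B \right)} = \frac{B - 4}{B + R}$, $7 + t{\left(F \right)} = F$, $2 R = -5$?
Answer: $\frac{i \sqrt{403}}{5} \approx 4.015 i$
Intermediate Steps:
$R = - \frac{5}{2}$ ($R = \frac{1}{2} \left(-5\right) = - \frac{5}{2} \approx -2.5$)
$t{\left(F \right)} = -7 + F$
$r{\left(B \right)} = \frac{-4 + B}{- \frac{5}{2} + B}$ ($r{\left(B \right)} = \frac{B - 4}{B - \frac{5}{2}} = \frac{-4 + B}{- \frac{5}{2} + B}$)
$V{\left(a,L \right)} = - a + \frac{2 \left(-11 + a\right)}{-19 + 2 a}$ ($V{\left(a,L \right)} = \frac{2 \left(-4 + \left(-7 + a\right)\right)}{-5 + 2 \left(-7 + a\right)} - a = \frac{2 \left(-11 + a\right)}{-5 + \left(-14 + 2 a\right)} - a = \frac{2 \left(-11 + a\right)}{-19 + 2 a} - a = - a + \frac{2 \left(-11 + a\right)}{-19 + 2 a}$)
$\sqrt{V{\left(22,-21 \right)} + 5} = \sqrt{\frac{-22 - 2 \cdot 22^{2} + 21 \cdot 22}{-19 + 2 \cdot 22} + 5} = \sqrt{\frac{-22 - 968 + 462}{-19 + 44} + 5} = \sqrt{\frac{-22 - 968 + 462}{25} + 5} = \sqrt{\frac{1}{25} \left(-528\right) + 5} = \sqrt{- \frac{528}{25} + 5} = \sqrt{- \frac{403}{25}} = \frac{i \sqrt{403}}{5}$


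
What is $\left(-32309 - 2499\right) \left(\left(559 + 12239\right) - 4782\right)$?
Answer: $-279020928$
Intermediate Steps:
$\left(-32309 - 2499\right) \left(\left(559 + 12239\right) - 4782\right) = - 34808 \left(12798 - 4782\right) = \left(-34808\right) 8016 = -279020928$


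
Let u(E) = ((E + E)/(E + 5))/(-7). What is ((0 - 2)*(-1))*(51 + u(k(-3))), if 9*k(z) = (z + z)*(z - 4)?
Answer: 2950/29 ≈ 101.72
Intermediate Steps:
k(z) = 2*z*(-4 + z)/9 (k(z) = ((z + z)*(z - 4))/9 = ((2*z)*(-4 + z))/9 = (2*z*(-4 + z))/9 = 2*z*(-4 + z)/9)
u(E) = -2*E/(7*(5 + E)) (u(E) = ((2*E)/(5 + E))*(-⅐) = (2*E/(5 + E))*(-⅐) = -2*E/(7*(5 + E)))
((0 - 2)*(-1))*(51 + u(k(-3))) = ((0 - 2)*(-1))*(51 - 2*(2/9)*(-3)*(-4 - 3)/(35 + 7*((2/9)*(-3)*(-4 - 3)))) = (-2*(-1))*(51 - 2*(2/9)*(-3)*(-7)/(35 + 7*((2/9)*(-3)*(-7)))) = 2*(51 - 2*14/3/(35 + 7*(14/3))) = 2*(51 - 2*14/3/(35 + 98/3)) = 2*(51 - 2*14/3/203/3) = 2*(51 - 2*14/3*3/203) = 2*(51 - 4/29) = 2*(1475/29) = 2950/29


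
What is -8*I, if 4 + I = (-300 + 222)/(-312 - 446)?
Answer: 11816/379 ≈ 31.177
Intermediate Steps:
I = -1477/379 (I = -4 + (-300 + 222)/(-312 - 446) = -4 - 78/(-758) = -4 - 78*(-1/758) = -4 + 39/379 = -1477/379 ≈ -3.8971)
-8*I = -8*(-1477/379) = 11816/379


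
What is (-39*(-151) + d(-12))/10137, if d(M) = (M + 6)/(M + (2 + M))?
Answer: 21594/37169 ≈ 0.58097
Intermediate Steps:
d(M) = (6 + M)/(2 + 2*M)
(-39*(-151) + d(-12))/10137 = (-39*(-151) + (6 - 12)/(2*(1 - 12)))/10137 = (5889 + (1/2)*(-6)/(-11))*(1/10137) = (5889 + (1/2)*(-1/11)*(-6))*(1/10137) = (5889 + 3/11)*(1/10137) = (64782/11)*(1/10137) = 21594/37169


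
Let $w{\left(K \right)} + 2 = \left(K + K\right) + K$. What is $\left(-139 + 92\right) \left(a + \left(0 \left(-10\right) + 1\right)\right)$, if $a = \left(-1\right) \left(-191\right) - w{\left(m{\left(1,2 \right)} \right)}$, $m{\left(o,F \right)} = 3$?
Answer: $-8695$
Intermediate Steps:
$w{\left(K \right)} = -2 + 3 K$ ($w{\left(K \right)} = -2 + \left(\left(K + K\right) + K\right) = -2 + \left(2 K + K\right) = -2 + 3 K$)
$a = 184$ ($a = \left(-1\right) \left(-191\right) - \left(-2 + 3 \cdot 3\right) = 191 - \left(-2 + 9\right) = 191 - 7 = 184$)
$\left(-139 + 92\right) \left(a + \left(0 \left(-10\right) + 1\right)\right) = \left(-139 + 92\right) \left(184 + \left(0 \left(-10\right) + 1\right)\right) = - 47 \left(184 + \left(0 + 1\right)\right) = - 47 \left(184 + 1\right) = \left(-47\right) 185 = -8695$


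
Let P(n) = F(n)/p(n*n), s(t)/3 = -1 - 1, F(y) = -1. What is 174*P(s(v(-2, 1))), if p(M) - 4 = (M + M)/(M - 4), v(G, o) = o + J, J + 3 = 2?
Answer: -696/25 ≈ -27.840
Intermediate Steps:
J = -1 (J = -3 + 2 = -1)
v(G, o) = -1 + o (v(G, o) = o - 1 = -1 + o)
p(M) = 4 + 2*M/(-4 + M) (p(M) = 4 + (M + M)/(M - 4) = 4 + (2*M)/(-4 + M) = 4 + 2*M/(-4 + M))
s(t) = -6 (s(t) = 3*(-1 - 1) = 3*(-2) = -6)
P(n) = -(-4 + n²)/(2*(-8 + 3*n²)) (P(n) = -1/(2*(-8 + 3*(n*n))/(-4 + n*n)) = -1/(2*(-8 + 3*n²)/(-4 + n²)) = -(-4 + n²)/(2*(-8 + 3*n²)))
174*P(s(v(-2, 1))) = 174*((4 - 1*(-6)²)/(2*(-8 + 3*(-6)²))) = 174*((4 - 1*36)/(2*(-8 + 3*36))) = 174*((4 - 36)/(2*(-8 + 108))) = 174*((½)*(-32)/100) = 174*((½)*(1/100)*(-32)) = 174*(-4/25) = -696/25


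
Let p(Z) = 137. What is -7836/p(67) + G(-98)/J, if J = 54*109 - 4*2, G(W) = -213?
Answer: -46089189/805286 ≈ -57.233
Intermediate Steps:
J = 5878 (J = 5886 - 8 = 5878)
-7836/p(67) + G(-98)/J = -7836/137 - 213/5878 = -46089189/805286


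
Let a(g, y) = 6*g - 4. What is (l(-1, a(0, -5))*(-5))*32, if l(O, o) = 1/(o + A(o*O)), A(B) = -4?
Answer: 20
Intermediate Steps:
a(g, y) = -4 + 6*g
l(O, o) = 1/(-4 + o) (l(O, o) = 1/(o - 4) = 1/(-4 + o))
(l(-1, a(0, -5))*(-5))*32 = (-5/(-4 + (-4 + 6*0)))*32 = (-5/(-4 + (-4 + 0)))*32 = (-5/(-4 - 4))*32 = (-5/(-8))*32 = -⅛*(-5)*32 = (5/8)*32 = 20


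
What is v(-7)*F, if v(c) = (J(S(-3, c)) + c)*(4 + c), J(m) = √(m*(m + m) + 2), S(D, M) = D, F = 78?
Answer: 1638 - 468*√5 ≈ 591.52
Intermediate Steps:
J(m) = √(2 + 2*m²) (J(m) = √(m*(2*m) + 2) = √(2*m² + 2) = √(2 + 2*m²))
v(c) = (4 + c)*(c + 2*√5) (v(c) = (√(2 + 2*(-3)²) + c)*(4 + c) = (√(2 + 2*9) + c)*(4 + c) = (√(2 + 18) + c)*(4 + c) = (√20 + c)*(4 + c) = (2*√5 + c)*(4 + c) = (c + 2*√5)*(4 + c) = (4 + c)*(c + 2*√5))
v(-7)*F = ((-7)² + 4*(-7) + 8*√5 + 2*(-7)*√5)*78 = (49 - 28 + 8*√5 - 14*√5)*78 = (21 - 6*√5)*78 = 1638 - 468*√5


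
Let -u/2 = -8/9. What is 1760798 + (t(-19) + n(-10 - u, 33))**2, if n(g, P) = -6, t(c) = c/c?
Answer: 1760823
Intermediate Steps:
t(c) = 1
u = 16/9 (u = -(-16)/9 = -2*(-8/9) = 16/9 ≈ 1.7778)
1760798 + (t(-19) + n(-10 - u, 33))**2 = 1760798 + (1 - 6)**2 = 1760798 + (-5)**2 = 1760798 + 25 = 1760823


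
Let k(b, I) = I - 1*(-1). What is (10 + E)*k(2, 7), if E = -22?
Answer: -96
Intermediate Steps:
k(b, I) = 1 + I (k(b, I) = I + 1 = 1 + I)
(10 + E)*k(2, 7) = (10 - 22)*(1 + 7) = -12*8 = -96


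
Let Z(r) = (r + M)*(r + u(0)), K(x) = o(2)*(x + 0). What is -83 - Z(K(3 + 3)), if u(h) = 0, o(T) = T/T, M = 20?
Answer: -239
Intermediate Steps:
o(T) = 1
K(x) = x (K(x) = 1*(x + 0) = 1*x = x)
Z(r) = r*(20 + r) (Z(r) = (r + 20)*(r + 0) = (20 + r)*r = r*(20 + r))
-83 - Z(K(3 + 3)) = -83 - (3 + 3)*(20 + (3 + 3)) = -83 - 6*(20 + 6) = -83 - 6*26 = -83 - 1*156 = -83 - 156 = -239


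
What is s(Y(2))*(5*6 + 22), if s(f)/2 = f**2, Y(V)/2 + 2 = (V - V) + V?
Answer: 0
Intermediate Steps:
Y(V) = -4 + 2*V (Y(V) = -4 + 2*((V - V) + V) = -4 + 2*(0 + V) = -4 + 2*V)
s(f) = 2*f**2
s(Y(2))*(5*6 + 22) = (2*(-4 + 2*2)**2)*(5*6 + 22) = (2*(-4 + 4)**2)*(30 + 22) = (2*0**2)*52 = (2*0)*52 = 0*52 = 0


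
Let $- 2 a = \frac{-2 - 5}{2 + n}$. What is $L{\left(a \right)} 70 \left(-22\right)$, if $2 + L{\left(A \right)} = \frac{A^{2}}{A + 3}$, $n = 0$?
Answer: $\frac{39655}{19} \approx 2087.1$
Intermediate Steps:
$a = \frac{7}{4}$ ($a = - \frac{\left(-2 - 5\right) \frac{1}{2 + 0}}{2} = - \frac{\left(-7\right) \frac{1}{2}}{2} = \left(- \frac{1}{2}\right) \left(- \frac{7}{2}\right) = \frac{7}{4} \approx 1.75$)
$L{\left(A \right)} = -2 + \frac{A^{2}}{3 + A}$ ($L{\left(A \right)} = -2 + \frac{A^{2}}{A + 3} = -2 + \frac{A^{2}}{3 + A}$)
$L{\left(a \right)} 70 \left(-22\right) = \frac{-6 + \left(\frac{7}{4}\right)^{2} - \frac{7}{2}}{3 + \frac{7}{4}} \cdot 70 \left(-22\right) = \frac{-6 + \frac{49}{16} - \frac{7}{2}}{\frac{19}{4}} \cdot 70 \left(-22\right) = \frac{4}{19} \left(- \frac{103}{16}\right) 70 \left(-22\right) = \left(- \frac{103}{76}\right) 70 \left(-22\right) = \left(- \frac{3605}{38}\right) \left(-22\right) = \frac{39655}{19}$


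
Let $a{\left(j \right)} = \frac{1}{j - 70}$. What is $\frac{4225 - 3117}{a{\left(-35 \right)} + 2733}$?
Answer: $\frac{29085}{71741} \approx 0.40542$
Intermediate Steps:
$a{\left(j \right)} = \frac{1}{-70 + j}$
$\frac{4225 - 3117}{a{\left(-35 \right)} + 2733} = \frac{4225 - 3117}{\frac{1}{-70 - 35} + 2733} = \frac{1108}{\frac{1}{-105} + 2733} = \frac{1108}{- \frac{1}{105} + 2733} = \frac{1108}{\frac{286964}{105}} = 1108 \cdot \frac{105}{286964} = \frac{29085}{71741}$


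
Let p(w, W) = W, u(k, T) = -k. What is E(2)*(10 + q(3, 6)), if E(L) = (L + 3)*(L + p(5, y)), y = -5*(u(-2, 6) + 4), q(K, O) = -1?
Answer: -1260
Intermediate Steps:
y = -30 (y = -5*(-1*(-2) + 4) = -5*(2 + 4) = -5*6 = -30)
E(L) = (-30 + L)*(3 + L) (E(L) = (L + 3)*(L - 30) = (3 + L)*(-30 + L) = (-30 + L)*(3 + L))
E(2)*(10 + q(3, 6)) = (-90 + 2**2 - 27*2)*(10 - 1) = (-90 + 4 - 54)*9 = -140*9 = -1260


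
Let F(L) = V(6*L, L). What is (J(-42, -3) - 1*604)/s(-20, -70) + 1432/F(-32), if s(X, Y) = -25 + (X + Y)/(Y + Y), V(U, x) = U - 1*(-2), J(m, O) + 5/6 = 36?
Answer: 1537177/97185 ≈ 15.817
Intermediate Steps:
J(m, O) = 211/6 (J(m, O) = -⅚ + 36 = 211/6)
V(U, x) = 2 + U (V(U, x) = U + 2 = 2 + U)
s(X, Y) = -25 + (X + Y)/(2*Y) (s(X, Y) = -25 + (X + Y)/((2*Y)) = -25 + (X + Y)*(1/(2*Y)) = -25 + (X + Y)/(2*Y))
F(L) = 2 + 6*L
(J(-42, -3) - 1*604)/s(-20, -70) + 1432/F(-32) = (211/6 - 1*604)/(((½)*(-20 - 49*(-70))/(-70))) + 1432/(2 + 6*(-32)) = (211/6 - 604)/(((½)*(-1/70)*(-20 + 3430))) + 1432/(2 - 192) = -3413/(6*((½)*(-1/70)*3410)) + 1432/(-190) = -3413/(6*(-341/14)) + 1432*(-1/190) = -3413/6*(-14/341) - 716/95 = 23891/1023 - 716/95 = 1537177/97185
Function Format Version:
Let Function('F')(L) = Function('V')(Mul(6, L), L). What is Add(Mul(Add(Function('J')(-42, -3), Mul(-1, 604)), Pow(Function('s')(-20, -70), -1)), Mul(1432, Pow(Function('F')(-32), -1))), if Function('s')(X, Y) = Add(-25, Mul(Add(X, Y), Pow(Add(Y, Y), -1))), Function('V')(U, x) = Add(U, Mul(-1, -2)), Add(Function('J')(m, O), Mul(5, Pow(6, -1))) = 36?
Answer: Rational(1537177, 97185) ≈ 15.817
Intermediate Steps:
Function('J')(m, O) = Rational(211, 6) (Function('J')(m, O) = Add(Rational(-5, 6), 36) = Rational(211, 6))
Function('V')(U, x) = Add(2, U) (Function('V')(U, x) = Add(U, 2) = Add(2, U))
Function('s')(X, Y) = Add(-25, Mul(Rational(1, 2), Pow(Y, -1), Add(X, Y))) (Function('s')(X, Y) = Add(-25, Mul(Add(X, Y), Pow(Mul(2, Y), -1))) = Add(-25, Mul(Add(X, Y), Mul(Rational(1, 2), Pow(Y, -1)))) = Add(-25, Mul(Rational(1, 2), Pow(Y, -1), Add(X, Y))))
Function('F')(L) = Add(2, Mul(6, L))
Add(Mul(Add(Function('J')(-42, -3), Mul(-1, 604)), Pow(Function('s')(-20, -70), -1)), Mul(1432, Pow(Function('F')(-32), -1))) = Add(Mul(Add(Rational(211, 6), Mul(-1, 604)), Pow(Mul(Rational(1, 2), Pow(-70, -1), Add(-20, Mul(-49, -70))), -1)), Mul(1432, Pow(Add(2, Mul(6, -32)), -1))) = Add(Mul(Add(Rational(211, 6), -604), Pow(Mul(Rational(1, 2), Rational(-1, 70), Add(-20, 3430)), -1)), Mul(1432, Pow(Add(2, -192), -1))) = Add(Mul(Rational(-3413, 6), Pow(Mul(Rational(1, 2), Rational(-1, 70), 3410), -1)), Mul(1432, Pow(-190, -1))) = Add(Mul(Rational(-3413, 6), Pow(Rational(-341, 14), -1)), Mul(1432, Rational(-1, 190))) = Add(Mul(Rational(-3413, 6), Rational(-14, 341)), Rational(-716, 95)) = Add(Rational(23891, 1023), Rational(-716, 95)) = Rational(1537177, 97185)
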